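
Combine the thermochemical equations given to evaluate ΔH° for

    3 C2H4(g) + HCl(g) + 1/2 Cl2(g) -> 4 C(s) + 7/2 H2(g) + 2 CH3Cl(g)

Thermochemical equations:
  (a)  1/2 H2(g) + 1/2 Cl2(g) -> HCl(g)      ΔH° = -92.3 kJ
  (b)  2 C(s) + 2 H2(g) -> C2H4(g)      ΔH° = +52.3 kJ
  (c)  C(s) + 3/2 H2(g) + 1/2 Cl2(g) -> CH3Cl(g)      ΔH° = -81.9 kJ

ΔH° = -228.4 kJ

(a) reversed (HCl(g) must end up as a reactant): +92.3 kJ
(b) reversed and × 3 (C2H4(g) must end up as a reactant; scale by 3 for the 3 C2H4(g)): (-3)·(+52.3) = -156.9 kJ
(c) × 2 (×2 to match 2 CH3Cl(g) in the target): (2)·(-81.9) = -163.8 kJ
By Hess's law, ΔH° = (+92.3) + (-156.9) + (-163.8) = -228.4 kJ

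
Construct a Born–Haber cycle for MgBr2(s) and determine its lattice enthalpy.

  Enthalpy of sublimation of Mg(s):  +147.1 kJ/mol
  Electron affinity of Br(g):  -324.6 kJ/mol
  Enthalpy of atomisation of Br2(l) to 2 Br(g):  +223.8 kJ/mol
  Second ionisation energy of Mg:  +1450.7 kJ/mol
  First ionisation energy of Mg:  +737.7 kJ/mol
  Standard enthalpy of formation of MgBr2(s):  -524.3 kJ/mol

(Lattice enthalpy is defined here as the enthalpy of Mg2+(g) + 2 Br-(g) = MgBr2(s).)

ΔHf° = 1·ΔHsub + 1·(ΣIE) + 1·D(Br2) + 2·EA + U
-524.3 = 1·(+147.1) + 1·(+2188.4) + 1·(+223.8) + 2·(-324.6) + U
U = -524.3 − (+1910.1) = -2434.4 kJ/mol

U = -2434.4 kJ/mol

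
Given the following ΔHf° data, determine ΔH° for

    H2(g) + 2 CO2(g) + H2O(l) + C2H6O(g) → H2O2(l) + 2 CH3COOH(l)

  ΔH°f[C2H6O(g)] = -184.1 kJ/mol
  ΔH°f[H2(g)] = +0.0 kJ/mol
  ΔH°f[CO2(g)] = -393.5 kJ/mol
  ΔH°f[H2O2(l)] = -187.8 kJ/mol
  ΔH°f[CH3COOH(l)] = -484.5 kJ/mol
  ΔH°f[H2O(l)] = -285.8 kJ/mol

Products: 1·(-187.8) + 2·(-484.5) = -1156.8
Reactants: 1·(+0.0) + 2·(-393.5) + 1·(-285.8) + 1·(-184.1) = -1256.9
ΔH° = (-1156.8) − (-1256.9) = 100.1 kJ/mol

ΔH° = 100.1 kJ/mol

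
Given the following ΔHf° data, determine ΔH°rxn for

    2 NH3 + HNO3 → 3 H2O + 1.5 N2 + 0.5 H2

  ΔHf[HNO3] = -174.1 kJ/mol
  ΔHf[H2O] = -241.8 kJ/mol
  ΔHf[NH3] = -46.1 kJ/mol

Products: 3·(-241.8) + 3/2·(+0.0) + 1/2·(+0.0) = -725.4
Reactants: 2·(-46.1) + 1·(-174.1) = -266.3
ΔH°rxn = (-725.4) − (-266.3) = -459.1 kJ/mol

ΔH°rxn = -459.1 kJ/mol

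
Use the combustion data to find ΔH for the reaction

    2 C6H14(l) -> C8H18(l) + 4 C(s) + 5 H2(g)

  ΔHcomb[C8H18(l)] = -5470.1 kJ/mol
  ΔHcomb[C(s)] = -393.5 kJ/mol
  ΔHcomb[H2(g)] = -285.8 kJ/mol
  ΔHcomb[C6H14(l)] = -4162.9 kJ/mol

ΔH = 147.3 kJ/mol

Using ΔH = Σ nΔHc°(reactants) − Σ nΔHc°(products):
= [2·(-4162.9)] − [1·(-5470.1) + 4·(-393.5) + 5·(-285.8)]
= 147.3 kJ/mol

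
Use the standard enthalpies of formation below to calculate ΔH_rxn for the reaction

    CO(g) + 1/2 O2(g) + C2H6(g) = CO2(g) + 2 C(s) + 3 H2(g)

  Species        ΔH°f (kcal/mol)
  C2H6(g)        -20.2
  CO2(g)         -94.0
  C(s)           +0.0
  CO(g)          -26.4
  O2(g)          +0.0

ΔH_rxn = -47.4 kcal/mol

Products: 1·(-94.0) + 2·(+0.0) + 3·(+0.0) = -94.0
Reactants: 1·(-26.4) + 1/2·(+0.0) + 1·(-20.2) = -46.6
ΔH_rxn = (-94.0) − (-46.6) = -47.4 kcal/mol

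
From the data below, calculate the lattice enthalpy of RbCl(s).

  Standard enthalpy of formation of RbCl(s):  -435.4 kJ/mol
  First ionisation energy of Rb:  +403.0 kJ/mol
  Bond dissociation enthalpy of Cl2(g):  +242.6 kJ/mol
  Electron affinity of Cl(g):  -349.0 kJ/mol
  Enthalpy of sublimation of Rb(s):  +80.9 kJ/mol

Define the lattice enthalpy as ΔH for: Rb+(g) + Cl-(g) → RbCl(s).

ΔHf° = 1·ΔHsub + 1·(ΣIE) + 1/2·D(Cl2) + 1·EA + U
-435.4 = 1·(+80.9) + 1·(+403.0) + 1/2·(+242.6) + 1·(-349.0) + U
U = -435.4 − (+256.2) = -691.6 kJ/mol

U = -691.6 kJ/mol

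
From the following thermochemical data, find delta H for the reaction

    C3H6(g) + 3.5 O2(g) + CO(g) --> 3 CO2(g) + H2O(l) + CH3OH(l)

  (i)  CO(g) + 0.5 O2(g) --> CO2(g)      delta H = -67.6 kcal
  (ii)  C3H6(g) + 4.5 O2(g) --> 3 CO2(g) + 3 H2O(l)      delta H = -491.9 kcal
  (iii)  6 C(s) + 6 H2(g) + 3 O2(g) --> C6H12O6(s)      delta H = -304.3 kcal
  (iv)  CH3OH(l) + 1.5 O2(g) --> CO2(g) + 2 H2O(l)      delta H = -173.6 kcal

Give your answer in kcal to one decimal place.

(i) as written: -67.6 kcal
(ii) as written: -491.9 kcal
(iii): not needed.
(iv) reversed: +173.6 kcal
delta H = (-67.6) + (-491.9) + (+173.6) = -385.9 kcal

delta H = -385.9 kcal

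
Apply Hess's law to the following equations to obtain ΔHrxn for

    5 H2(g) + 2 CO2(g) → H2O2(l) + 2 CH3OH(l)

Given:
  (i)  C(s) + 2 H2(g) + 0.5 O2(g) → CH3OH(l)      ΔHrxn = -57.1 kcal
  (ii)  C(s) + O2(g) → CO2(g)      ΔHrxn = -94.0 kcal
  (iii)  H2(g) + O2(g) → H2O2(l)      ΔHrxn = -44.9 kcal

ΔHrxn = 28.9 kcal

(i) × 2 (×2 to match 2 CH3OH(l) in the target): (2)·(-57.1) = -114.2 kcal
(ii) reversed and × 2 (reverse to put CO2(g) on the reactant side; scale by 2 for the 2 CO2(g)): (-2)·(-94.0) = +188.0 kcal
(iii) as written (H2O2(l) already on the product side): -44.9 kcal
ΔHrxn = (-114.2) + (+188.0) + (-44.9) = 28.9 kcal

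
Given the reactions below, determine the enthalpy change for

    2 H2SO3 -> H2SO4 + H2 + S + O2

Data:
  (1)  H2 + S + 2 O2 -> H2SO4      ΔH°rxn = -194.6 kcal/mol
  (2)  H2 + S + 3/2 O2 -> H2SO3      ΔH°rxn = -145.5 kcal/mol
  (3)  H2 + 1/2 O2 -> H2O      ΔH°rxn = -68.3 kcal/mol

ΔH°rxn = 96.4 kcal/mol

(1) as written (H2SO4 already on the product side): -194.6 kcal/mol
(2) reversed and × 2 (H2SO3 must end up as a reactant; scale by 2 for the 2 H2SO3): (-2)·(-145.5) = +291.0 kcal/mol
(3): not needed (H2O appears nowhere else).
Summing the manipulated equations, ΔH°rxn = (1)·(-194.6) + (-2)·(-145.5) = 96.4 kcal/mol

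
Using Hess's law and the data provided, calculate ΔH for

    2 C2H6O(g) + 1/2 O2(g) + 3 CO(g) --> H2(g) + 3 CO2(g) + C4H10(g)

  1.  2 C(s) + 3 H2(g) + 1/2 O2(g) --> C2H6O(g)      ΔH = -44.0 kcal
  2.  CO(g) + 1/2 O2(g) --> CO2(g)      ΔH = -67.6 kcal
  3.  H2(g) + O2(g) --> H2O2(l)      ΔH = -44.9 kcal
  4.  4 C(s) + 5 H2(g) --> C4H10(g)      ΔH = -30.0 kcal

eq. 1 reversed and × 2: (-2)·(-44.0) = +88.0 kcal
eq. 2 × 3: (3)·(-67.6) = -202.8 kcal
eq. 3: not needed.
eq. 4 as written: -30.0 kcal
By Hess's law, ΔH = (+88.0) + (-202.8) + (-30.0) = -144.8 kcal

ΔH = -144.8 kcal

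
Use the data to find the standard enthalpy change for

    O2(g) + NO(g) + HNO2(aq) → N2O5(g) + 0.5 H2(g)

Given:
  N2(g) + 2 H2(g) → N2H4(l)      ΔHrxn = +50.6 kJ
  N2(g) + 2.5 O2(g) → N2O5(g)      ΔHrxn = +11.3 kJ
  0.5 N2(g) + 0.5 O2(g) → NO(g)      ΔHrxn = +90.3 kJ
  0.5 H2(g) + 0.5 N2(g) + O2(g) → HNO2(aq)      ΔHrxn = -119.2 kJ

equation 1: not needed.
equation 2 as written: +11.3 kJ
equation 3 reversed: -90.3 kJ
equation 4 reversed: +119.2 kJ
ΔHrxn = (+11.3) + (-90.3) + (+119.2) = 40.2 kJ

ΔHrxn = 40.2 kJ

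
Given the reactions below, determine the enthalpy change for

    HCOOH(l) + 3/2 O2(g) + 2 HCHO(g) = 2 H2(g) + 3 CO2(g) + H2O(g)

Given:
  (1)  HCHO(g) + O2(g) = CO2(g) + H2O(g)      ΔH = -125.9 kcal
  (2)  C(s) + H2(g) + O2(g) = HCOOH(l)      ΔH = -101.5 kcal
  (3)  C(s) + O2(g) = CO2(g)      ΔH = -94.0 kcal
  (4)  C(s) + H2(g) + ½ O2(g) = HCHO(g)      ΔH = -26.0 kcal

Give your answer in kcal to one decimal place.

(1) as written (H2O(g) already on the product side): -125.9 kcal
(2) reversed (reverse to put HCOOH(l) on the reactant side): +101.5 kcal
(3) × 2: (2)·(-94.0) = -188.0 kcal
(4) reversed: +26.0 kcal
Since enthalpy is a state function, ΔH = (1)·(-125.9) + (-1)·(-101.5) + (2)·(-94.0) + (-1)·(-26.0) = -186.4 kcal

ΔH = -186.4 kcal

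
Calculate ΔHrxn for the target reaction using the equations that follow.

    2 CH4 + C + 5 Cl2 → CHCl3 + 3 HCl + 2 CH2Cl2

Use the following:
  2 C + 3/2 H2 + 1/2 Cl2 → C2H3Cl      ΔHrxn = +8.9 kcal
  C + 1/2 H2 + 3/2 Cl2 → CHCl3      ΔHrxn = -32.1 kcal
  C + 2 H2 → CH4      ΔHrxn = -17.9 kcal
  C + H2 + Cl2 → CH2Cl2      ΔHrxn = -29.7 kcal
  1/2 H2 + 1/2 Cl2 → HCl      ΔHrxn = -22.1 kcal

equation 1: not needed.
equation 2 as written: -32.1 kcal
equation 3 reversed and × 2: (-2)·(-17.9) = +35.8 kcal
equation 4 × 2: (2)·(-29.7) = -59.4 kcal
equation 5 × 3: (3)·(-22.1) = -66.3 kcal
ΔHrxn = (-32.1) + (+35.8) + (-59.4) + (-66.3) = -122.0 kcal

ΔHrxn = -122.0 kcal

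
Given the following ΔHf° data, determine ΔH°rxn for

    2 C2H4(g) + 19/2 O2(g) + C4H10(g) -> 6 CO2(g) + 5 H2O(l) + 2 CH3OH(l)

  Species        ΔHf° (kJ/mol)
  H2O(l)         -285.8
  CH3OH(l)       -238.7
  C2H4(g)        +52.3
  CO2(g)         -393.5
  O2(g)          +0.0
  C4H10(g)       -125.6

Products: 6·(-393.5) + 5·(-285.8) + 2·(-238.7) = -4267.4
Reactants: 2·(+52.3) + 19/2·(+0.0) + 1·(-125.6) = -21.0
ΔH°rxn = (-4267.4) − (-21.0) = -4246.4 kJ/mol

ΔH°rxn = -4246.4 kJ/mol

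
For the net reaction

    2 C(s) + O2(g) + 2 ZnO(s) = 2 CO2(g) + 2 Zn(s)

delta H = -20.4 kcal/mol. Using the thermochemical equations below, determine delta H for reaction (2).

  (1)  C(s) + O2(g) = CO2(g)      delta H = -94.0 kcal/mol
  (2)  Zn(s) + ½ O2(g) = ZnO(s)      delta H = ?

(1) × 2 (×2 to match 2 CO2(g) in the target): (2)·(-94.0) = -188.0 kcal/mol
(2) reversed and × 2 (ZnO(s) must end up as a reactant; ×2 to match 2 ZnO(s) in the target): contributes −2·x
-20.4 = (-188.0) − 2·x
x = (-20.4 − (-188.0)) / (-2) = -83.8 kcal/mol

delta H = -83.8 kcal/mol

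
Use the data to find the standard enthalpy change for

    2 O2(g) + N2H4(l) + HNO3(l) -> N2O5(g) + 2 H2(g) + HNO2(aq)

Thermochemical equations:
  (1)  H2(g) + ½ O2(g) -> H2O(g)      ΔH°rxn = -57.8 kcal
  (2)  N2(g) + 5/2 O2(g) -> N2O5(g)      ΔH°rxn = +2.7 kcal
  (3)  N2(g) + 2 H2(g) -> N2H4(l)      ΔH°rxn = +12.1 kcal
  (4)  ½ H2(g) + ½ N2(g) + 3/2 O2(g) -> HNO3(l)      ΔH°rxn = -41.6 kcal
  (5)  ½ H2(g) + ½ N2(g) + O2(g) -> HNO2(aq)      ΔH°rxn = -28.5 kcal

ΔH°rxn = 3.7 kcal

(1): not needed.
(2) as written: +2.7 kcal
(3) reversed: -12.1 kcal
(4) reversed: +41.6 kcal
(5) as written: -28.5 kcal
By Hess's law, ΔH°rxn = (+2.7) + (-12.1) + (+41.6) + (-28.5) = 3.7 kcal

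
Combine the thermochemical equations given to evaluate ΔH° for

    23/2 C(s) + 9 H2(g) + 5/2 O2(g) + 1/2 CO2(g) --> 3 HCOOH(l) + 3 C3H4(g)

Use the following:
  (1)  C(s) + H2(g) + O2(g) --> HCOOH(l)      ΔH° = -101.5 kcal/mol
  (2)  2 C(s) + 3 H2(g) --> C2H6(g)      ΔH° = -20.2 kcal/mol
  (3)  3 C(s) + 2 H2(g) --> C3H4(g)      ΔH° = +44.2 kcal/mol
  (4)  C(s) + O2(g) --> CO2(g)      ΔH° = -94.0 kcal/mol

(1) × 3: (3)·(-101.5) = -304.5 kcal/mol
(2): not needed.
(3) × 3: (3)·(+44.2) = +132.6 kcal/mol
(4) reversed and × 1/2: (-1/2)·(-94.0) = +47.0 kcal/mol
Summing the manipulated equations, ΔH° = (-304.5) + (+132.6) + (+47.0) = -124.9 kcal/mol

ΔH° = -124.9 kcal/mol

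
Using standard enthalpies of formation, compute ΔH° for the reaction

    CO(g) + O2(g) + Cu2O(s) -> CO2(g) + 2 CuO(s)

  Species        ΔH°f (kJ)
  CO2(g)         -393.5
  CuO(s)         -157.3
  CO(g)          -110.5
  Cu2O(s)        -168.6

ΔH°rxn = Σ nΔHf°(products) − Σ nΔHf°(reactants).
Products: 1·(-393.5) + 2·(-157.3) = -708.1
Reactants: 1·(-110.5) + 1·(+0.0) + 1·(-168.6) = -279.1
ΔH° = (-708.1) − (-279.1) = -429.0 kJ

ΔH° = -429.0 kJ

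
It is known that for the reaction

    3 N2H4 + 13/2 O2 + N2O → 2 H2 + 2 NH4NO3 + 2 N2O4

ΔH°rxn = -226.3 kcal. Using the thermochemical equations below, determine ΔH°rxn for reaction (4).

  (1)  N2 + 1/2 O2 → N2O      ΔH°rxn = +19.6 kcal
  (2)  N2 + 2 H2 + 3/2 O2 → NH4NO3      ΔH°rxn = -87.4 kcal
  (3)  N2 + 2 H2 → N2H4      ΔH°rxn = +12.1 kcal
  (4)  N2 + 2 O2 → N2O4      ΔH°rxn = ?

(1) reversed (reverse to put N2O on the reactant side): -19.6 kcal
(2) × 2 (scale by 2 for the 2 NH4NO3): (2)·(-87.4) = -174.8 kcal
(3) reversed and × 3 (reverse to put N2H4 on the reactant side; ×3 to match 3 N2H4 in the target): (-3)·(+12.1) = -36.3 kcal
(4) × 2 (×2 to match 2 N2O4 in the target): contributes 2·x
-226.3 = (-19.6) + (-174.8) + (-36.3) + 2·x
x = (-226.3 − (-230.7)) / (2) = 2.2 kcal

ΔH°rxn = 2.2 kcal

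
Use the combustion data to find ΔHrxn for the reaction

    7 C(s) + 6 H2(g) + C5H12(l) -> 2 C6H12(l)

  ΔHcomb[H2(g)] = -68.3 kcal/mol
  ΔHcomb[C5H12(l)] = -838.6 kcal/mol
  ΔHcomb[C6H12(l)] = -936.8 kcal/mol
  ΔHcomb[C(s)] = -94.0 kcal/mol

Using ΔH = Σ nΔHc°(reactants) − Σ nΔHc°(products):
= [7·(-94.0) + 6·(-68.3) + 1·(-838.6)] − [2·(-936.8)]
= -32.8 kcal/mol

ΔHrxn = -32.8 kcal/mol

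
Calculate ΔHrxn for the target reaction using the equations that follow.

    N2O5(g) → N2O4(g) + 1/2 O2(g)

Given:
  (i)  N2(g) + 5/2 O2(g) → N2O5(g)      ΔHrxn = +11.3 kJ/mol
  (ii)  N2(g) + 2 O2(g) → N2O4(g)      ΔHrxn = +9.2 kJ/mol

(i) reversed (reverse to put N2O5(g) on the reactant side): -11.3 kJ/mol
(ii) as written (N2O4(g) already on the product side): +9.2 kJ/mol
By Hess's law, ΔHrxn = (-11.3) + (+9.2) = -2.1 kJ/mol

ΔHrxn = -2.1 kJ/mol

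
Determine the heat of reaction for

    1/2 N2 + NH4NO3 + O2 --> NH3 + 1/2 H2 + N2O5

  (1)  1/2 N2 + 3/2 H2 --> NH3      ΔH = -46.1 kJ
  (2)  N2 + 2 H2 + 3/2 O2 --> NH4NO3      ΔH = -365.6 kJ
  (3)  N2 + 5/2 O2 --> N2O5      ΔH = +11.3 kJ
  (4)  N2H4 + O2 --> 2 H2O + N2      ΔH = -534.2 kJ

(1) as written (NH3 already on the product side): -46.1 kJ
(2) reversed (reverse to put NH4NO3 on the reactant side): +365.6 kJ
(3) as written (N2O5 already on the product side): +11.3 kJ
(4): not needed (N2H4 appears nowhere else).
Summing the manipulated equations, ΔH = (-46.1) + (+365.6) + (+11.3) = 330.8 kJ

ΔH = 330.8 kJ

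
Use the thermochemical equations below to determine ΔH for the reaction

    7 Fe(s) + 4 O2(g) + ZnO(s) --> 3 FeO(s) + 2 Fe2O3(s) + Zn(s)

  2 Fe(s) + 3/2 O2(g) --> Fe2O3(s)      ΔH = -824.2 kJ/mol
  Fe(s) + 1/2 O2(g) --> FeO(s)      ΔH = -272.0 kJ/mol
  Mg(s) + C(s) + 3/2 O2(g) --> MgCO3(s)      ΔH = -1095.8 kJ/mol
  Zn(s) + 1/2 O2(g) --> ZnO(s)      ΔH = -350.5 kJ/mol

equation 1 × 2 (×2 to match 2 Fe2O3(s) in the target): (2)·(-824.2) = -1648.4 kJ/mol
equation 2 × 3 (×3 to match 3 FeO(s) in the target): (3)·(-272.0) = -816.0 kJ/mol
equation 3: not needed (Mg(s) appears nowhere else).
equation 4 reversed (reverse to put ZnO(s) on the reactant side): +350.5 kJ/mol
Combining the equations, ΔH = (2)·(-824.2) + (3)·(-272.0) + (-1)·(-350.5) = -2113.9 kJ/mol

ΔH = -2113.9 kJ/mol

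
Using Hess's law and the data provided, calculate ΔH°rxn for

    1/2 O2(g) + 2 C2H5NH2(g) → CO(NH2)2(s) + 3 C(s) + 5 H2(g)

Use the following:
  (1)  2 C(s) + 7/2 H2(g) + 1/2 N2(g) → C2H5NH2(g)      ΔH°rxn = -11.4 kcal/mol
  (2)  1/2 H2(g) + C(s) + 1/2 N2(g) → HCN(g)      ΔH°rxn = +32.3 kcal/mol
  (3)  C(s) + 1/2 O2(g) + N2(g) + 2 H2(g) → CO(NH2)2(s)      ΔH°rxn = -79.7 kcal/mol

ΔH°rxn = -56.9 kcal/mol

(1) reversed and × 2 (C2H5NH2(g) must end up as a reactant; scale by 2 for the 2 C2H5NH2(g)): (-2)·(-11.4) = +22.8 kcal/mol
(2): not needed (HCN(g) appears nowhere else).
(3) as written (CO(NH2)2(s) already on the product side): -79.7 kcal/mol
ΔH°rxn = (+22.8) + (-79.7) = -56.9 kcal/mol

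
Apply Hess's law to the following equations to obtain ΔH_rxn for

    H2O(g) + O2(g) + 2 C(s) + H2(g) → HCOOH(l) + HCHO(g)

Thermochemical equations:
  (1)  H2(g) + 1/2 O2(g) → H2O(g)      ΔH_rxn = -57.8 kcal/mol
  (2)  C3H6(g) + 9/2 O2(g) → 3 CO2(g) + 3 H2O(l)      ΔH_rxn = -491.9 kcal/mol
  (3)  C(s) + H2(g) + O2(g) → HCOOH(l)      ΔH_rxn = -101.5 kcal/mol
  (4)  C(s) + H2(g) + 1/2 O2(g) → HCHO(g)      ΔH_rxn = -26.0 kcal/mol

ΔH_rxn = -69.7 kcal/mol

(1) reversed (H2O(g) must end up as a reactant): +57.8 kcal/mol
(2): not needed (H2O(l) appears nowhere else).
(3) as written (HCOOH(l) already on the product side): -101.5 kcal/mol
(4) as written (HCHO(g) already on the product side): -26.0 kcal/mol
ΔH_rxn = (+57.8) + (-101.5) + (-26.0) = -69.7 kcal/mol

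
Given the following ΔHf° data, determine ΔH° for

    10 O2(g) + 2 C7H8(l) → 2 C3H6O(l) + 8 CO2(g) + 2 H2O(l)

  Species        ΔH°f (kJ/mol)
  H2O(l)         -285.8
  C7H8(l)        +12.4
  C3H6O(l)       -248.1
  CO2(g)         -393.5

ΔH° = -4240.6 kJ/mol

ΔH°rxn = Σ nΔHf°(products) − Σ nΔHf°(reactants).
Products: 2·(-248.1) + 8·(-393.5) + 2·(-285.8) = -4215.8
Reactants: 10·(+0.0) + 2·(+12.4) = +24.8
ΔH° = (-4215.8) − (+24.8) = -4240.6 kJ/mol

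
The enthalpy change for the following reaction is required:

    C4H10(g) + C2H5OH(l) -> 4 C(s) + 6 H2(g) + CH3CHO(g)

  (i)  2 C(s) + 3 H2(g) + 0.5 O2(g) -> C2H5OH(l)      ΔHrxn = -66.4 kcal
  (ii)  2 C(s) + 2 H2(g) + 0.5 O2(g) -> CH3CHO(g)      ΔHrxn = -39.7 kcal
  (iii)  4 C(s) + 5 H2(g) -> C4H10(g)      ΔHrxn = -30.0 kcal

(i) reversed (reverse to put C2H5OH(l) on the reactant side): +66.4 kcal
(ii) as written (CH3CHO(g) already on the product side): -39.7 kcal
(iii) reversed (reverse to put C4H10(g) on the reactant side): +30.0 kcal
ΔHrxn = (-1)·(-66.4) + (1)·(-39.7) + (-1)·(-30.0) = 56.7 kcal

ΔHrxn = 56.7 kcal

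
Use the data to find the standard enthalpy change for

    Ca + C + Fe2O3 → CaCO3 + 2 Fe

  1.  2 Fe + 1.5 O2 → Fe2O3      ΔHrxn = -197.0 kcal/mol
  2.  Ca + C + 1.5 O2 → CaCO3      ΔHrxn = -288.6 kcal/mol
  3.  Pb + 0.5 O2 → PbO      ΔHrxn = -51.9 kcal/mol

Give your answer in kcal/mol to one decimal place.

ΔHrxn = -91.6 kcal/mol

eq. 1 reversed (Fe2O3 must end up as a reactant): +197.0 kcal/mol
eq. 2 as written (CaCO3 already on the product side): -288.6 kcal/mol
eq. 3: not needed (PbO appears nowhere else).
By Hess's law, ΔHrxn = (+197.0) + (-288.6) = -91.6 kcal/mol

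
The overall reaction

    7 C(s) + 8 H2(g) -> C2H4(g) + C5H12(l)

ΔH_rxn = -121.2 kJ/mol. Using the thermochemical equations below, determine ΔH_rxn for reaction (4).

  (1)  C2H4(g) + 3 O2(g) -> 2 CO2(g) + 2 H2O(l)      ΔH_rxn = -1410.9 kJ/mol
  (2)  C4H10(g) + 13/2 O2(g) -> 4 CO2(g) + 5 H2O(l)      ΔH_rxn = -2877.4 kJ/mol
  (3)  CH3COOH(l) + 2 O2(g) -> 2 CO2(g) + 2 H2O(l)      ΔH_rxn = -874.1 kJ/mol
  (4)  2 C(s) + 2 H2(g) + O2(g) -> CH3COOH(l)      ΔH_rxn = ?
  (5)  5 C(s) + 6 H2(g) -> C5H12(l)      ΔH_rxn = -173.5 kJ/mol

(1) reversed (C2H4(g) must end up as a product): +1410.9 kJ/mol
(2): not needed (C4H10(g) appears nowhere else).
(3) as written: -874.1 kJ/mol
(4) as written: contributes x
(5) as written (C5H12(l) already on the product side): -173.5 kJ/mol
-121.2 = (+1410.9) + (-874.1) + (-173.5) + x
x = (-121.2 − (+363.3)) / (1) = -484.5 kJ/mol

ΔH_rxn = -484.5 kJ/mol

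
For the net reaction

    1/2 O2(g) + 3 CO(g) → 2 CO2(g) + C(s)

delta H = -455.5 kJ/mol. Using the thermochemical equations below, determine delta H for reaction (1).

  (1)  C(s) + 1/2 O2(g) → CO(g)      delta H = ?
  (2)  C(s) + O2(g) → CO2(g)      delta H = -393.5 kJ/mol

(1) reversed and × 3 (CO(g) must end up as a reactant; scale by 3 for the 3 CO(g)): contributes −3·x
(2) × 2 (scale by 2 for the 2 CO2(g)): (2)·(-393.5) = -787.0 kJ/mol
-455.5 = (-787.0) − 3·x
x = (-455.5 − (-787.0)) / (-3) = -110.5 kJ/mol

delta H = -110.5 kJ/mol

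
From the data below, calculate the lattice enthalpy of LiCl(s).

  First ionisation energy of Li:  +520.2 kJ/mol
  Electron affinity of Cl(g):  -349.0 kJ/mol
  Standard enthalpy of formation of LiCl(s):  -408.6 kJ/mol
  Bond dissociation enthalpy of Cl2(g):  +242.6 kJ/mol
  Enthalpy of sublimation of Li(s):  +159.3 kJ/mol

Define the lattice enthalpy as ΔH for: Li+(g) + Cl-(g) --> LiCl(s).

U = -860.4 kJ/mol

ΔHf° = 1·ΔHsub + 1·(ΣIE) + 1/2·D(Cl2) + 1·EA + U
-408.6 = 1·(+159.3) + 1·(+520.2) + 1/2·(+242.6) + 1·(-349.0) + U
U = -408.6 − (+451.8) = -860.4 kJ/mol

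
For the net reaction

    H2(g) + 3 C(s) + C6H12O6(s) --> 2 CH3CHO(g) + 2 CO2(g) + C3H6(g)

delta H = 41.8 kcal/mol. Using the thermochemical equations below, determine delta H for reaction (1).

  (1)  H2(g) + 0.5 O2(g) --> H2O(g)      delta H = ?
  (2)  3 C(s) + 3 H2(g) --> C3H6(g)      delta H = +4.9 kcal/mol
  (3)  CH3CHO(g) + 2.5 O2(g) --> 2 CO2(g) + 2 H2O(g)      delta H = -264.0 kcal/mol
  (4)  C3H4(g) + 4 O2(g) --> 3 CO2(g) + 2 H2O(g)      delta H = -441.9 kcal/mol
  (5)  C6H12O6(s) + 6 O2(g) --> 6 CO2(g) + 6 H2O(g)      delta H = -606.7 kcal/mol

delta H = -57.8 kcal/mol

(1) reversed and × 2: contributes −2·x
(2) as written: +4.9 kcal/mol
(3) reversed and × 2: (-2)·(-264.0) = +528.0 kcal/mol
(4): not needed.
(5) as written: -606.7 kcal/mol
+41.8 = (+4.9) + (+528.0) + (-606.7) − 2·x
x = (+41.8 − (-73.8)) / (-2) = -57.8 kcal/mol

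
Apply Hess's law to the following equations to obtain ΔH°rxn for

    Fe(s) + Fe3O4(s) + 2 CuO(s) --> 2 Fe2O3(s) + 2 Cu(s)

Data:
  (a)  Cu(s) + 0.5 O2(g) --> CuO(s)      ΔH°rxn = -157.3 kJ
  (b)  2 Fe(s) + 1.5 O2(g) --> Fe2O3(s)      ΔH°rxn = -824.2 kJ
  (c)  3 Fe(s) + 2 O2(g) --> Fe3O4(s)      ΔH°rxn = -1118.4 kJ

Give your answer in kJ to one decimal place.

(a) reversed and × 2: (-2)·(-157.3) = +314.6 kJ
(b) × 2: (2)·(-824.2) = -1648.4 kJ
(c) reversed: +1118.4 kJ
By Hess's law, ΔH°rxn = (+314.6) + (-1648.4) + (+1118.4) = -215.4 kJ

ΔH°rxn = -215.4 kJ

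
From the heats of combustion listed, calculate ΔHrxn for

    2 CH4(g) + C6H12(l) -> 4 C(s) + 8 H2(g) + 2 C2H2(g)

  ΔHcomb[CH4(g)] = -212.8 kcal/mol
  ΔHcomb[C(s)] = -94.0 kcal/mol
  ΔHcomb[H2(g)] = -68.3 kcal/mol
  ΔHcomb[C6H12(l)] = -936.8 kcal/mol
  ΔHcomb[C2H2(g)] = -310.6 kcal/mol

With combustion enthalpies, reactants minus products:
= [2·(-212.8) + 1·(-936.8)] − [4·(-94.0) + 8·(-68.3) + 2·(-310.6)]
= 181.2 kcal/mol

ΔHrxn = 181.2 kcal/mol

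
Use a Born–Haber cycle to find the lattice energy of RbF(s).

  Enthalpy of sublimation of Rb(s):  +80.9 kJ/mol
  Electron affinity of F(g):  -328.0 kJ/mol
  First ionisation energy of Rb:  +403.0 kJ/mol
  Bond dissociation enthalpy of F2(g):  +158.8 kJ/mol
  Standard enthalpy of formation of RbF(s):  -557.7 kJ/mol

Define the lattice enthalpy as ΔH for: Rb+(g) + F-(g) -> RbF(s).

ΔHf° = 1·ΔHsub + 1·(ΣIE) + 1/2·D(F2) + 1·EA + U
-557.7 = 1·(+80.9) + 1·(+403.0) + 1/2·(+158.8) + 1·(-328.0) + U
U = -557.7 − (+235.3) = -793.0 kJ/mol

U = -793.0 kJ/mol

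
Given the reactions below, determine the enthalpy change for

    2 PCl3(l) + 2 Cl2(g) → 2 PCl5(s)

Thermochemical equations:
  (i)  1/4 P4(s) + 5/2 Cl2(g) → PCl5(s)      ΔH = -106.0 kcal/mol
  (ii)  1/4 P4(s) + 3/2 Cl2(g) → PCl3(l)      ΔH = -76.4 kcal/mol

ΔH = -59.2 kcal/mol

(i) × 2: (2)·(-106.0) = -212.0 kcal/mol
(ii) reversed and × 2: (-2)·(-76.4) = +152.8 kcal/mol
ΔH = (2)·(-106.0) + (-2)·(-76.4) = -59.2 kcal/mol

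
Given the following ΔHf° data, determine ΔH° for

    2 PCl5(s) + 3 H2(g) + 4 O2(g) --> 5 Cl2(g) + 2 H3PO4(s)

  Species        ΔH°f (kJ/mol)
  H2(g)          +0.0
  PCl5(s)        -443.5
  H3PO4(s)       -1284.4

ΔH° = -1681.8 kJ/mol

ΔH°rxn = Σ nΔHf°(products) − Σ nΔHf°(reactants).
Products: 5·(+0.0) + 2·(-1284.4) = -2568.8
Reactants: 2·(-443.5) + 3·(+0.0) + 4·(+0.0) = -887.0
ΔH° = (-2568.8) − (-887.0) = -1681.8 kJ/mol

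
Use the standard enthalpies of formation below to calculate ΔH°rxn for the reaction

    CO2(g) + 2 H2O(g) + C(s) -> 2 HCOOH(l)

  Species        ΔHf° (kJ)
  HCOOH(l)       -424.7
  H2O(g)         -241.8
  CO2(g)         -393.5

Products: 2·(-424.7) = -849.4
Reactants: 1·(-393.5) + 2·(-241.8) + 1·(+0.0) = -877.1
ΔH°rxn = (-849.4) − (-877.1) = 27.7 kJ

ΔH°rxn = 27.7 kJ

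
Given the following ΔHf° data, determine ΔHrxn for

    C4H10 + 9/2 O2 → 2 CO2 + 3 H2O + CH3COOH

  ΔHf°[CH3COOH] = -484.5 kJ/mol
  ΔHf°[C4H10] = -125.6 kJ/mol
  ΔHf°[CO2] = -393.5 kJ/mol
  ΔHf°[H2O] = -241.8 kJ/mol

ΔHrxn = -1871.3 kJ/mol

Products: 2·(-393.5) + 3·(-241.8) + 1·(-484.5) = -1996.9
Reactants: 1·(-125.6) + 9/2·(+0.0) = -125.6
ΔHrxn = (-1996.9) − (-125.6) = -1871.3 kJ/mol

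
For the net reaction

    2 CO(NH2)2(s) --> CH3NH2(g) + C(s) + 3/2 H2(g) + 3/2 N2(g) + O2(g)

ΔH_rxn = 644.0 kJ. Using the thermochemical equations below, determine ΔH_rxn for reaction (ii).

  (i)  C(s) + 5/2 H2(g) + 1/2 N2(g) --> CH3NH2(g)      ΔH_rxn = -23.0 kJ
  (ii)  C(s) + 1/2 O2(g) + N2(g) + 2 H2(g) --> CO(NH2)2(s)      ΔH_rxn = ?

(i) as written (CH3NH2(g) already on the product side): -23.0 kJ
(ii) reversed and × 2 (CO(NH2)2(s) must end up as a reactant; scale by 2 for the 2 CO(NH2)2(s)): contributes −2·x
+644.0 = (-23.0) − 2·x
x = (+644.0 − (-23.0)) / (-2) = -333.5 kJ

ΔH_rxn = -333.5 kJ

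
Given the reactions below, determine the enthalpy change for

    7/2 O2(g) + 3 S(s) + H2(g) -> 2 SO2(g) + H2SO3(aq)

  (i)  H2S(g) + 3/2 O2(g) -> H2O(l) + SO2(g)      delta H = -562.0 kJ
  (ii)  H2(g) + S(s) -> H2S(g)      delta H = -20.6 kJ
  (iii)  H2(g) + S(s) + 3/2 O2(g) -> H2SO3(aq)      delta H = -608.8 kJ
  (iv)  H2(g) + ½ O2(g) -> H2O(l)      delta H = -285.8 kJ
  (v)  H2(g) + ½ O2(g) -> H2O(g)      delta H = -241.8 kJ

(i) × 2: (2)·(-562.0) = -1124.0 kJ
(ii) × 2: (2)·(-20.6) = -41.2 kJ
(iii) as written: -608.8 kJ
(iv) reversed and × 2: (-2)·(-285.8) = +571.6 kJ
(v): not needed.
Since enthalpy is a state function, delta H = (-1124.0) + (-41.2) + (-608.8) + (+571.6) = -1202.4 kJ

delta H = -1202.4 kJ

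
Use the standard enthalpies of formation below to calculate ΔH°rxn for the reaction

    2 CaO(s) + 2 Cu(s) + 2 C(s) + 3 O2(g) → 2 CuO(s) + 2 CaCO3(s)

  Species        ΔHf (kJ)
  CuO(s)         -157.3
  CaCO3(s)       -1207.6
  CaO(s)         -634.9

ΔH°rxn = -1460.0 kJ

Products: 2·(-157.3) + 2·(-1207.6) = -2729.8
Reactants: 2·(-634.9) + 2·(+0.0) + 2·(+0.0) + 3·(+0.0) = -1269.8
ΔH°rxn = (-2729.8) − (-1269.8) = -1460.0 kJ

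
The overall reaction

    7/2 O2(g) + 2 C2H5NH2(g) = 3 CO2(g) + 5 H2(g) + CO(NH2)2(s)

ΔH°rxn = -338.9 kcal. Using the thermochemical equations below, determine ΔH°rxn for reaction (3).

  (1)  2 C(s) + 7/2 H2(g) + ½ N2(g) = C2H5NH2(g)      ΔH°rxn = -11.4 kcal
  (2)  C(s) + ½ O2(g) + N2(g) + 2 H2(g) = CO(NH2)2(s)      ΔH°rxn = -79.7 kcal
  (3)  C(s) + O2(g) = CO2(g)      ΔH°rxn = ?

ΔH°rxn = -94.0 kcal

(1) reversed and × 2 (C2H5NH2(g) must end up as a reactant; scale by 2 for the 2 C2H5NH2(g)): (-2)·(-11.4) = +22.8 kcal
(2) as written (CO(NH2)2(s) already on the product side): -79.7 kcal
(3) × 3 (×3 to match 3 CO2(g) in the target): contributes 3·x
-338.9 = (+22.8) + (-79.7) + 3·x
x = (-338.9 − (-56.9)) / (3) = -94.0 kcal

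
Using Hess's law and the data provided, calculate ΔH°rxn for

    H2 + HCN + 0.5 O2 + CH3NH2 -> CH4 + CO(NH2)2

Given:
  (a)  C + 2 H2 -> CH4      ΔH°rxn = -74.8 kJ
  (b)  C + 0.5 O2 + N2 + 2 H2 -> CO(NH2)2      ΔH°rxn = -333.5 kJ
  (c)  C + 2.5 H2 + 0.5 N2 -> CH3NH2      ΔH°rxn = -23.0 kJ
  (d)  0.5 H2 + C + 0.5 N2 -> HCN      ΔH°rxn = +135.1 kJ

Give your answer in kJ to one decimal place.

(a) as written (CH4 already on the product side): -74.8 kJ
(b) as written (CO(NH2)2 already on the product side): -333.5 kJ
(c) reversed (CH3NH2 must end up as a reactant): +23.0 kJ
(d) reversed (HCN must end up as a reactant): -135.1 kJ
ΔH°rxn = (1)·(-74.8) + (1)·(-333.5) + (-1)·(-23.0) + (-1)·(+135.1) = -520.4 kJ

ΔH°rxn = -520.4 kJ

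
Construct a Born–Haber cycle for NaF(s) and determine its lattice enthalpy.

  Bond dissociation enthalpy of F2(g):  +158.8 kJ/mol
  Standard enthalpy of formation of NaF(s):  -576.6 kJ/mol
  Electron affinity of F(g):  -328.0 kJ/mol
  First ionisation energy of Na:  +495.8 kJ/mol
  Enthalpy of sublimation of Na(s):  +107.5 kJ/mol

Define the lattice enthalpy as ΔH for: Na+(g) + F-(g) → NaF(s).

U = -931.3 kJ/mol

ΔHf° = 1·ΔHsub + 1·(ΣIE) + 1/2·D(F2) + 1·EA + U
-576.6 = 1·(+107.5) + 1·(+495.8) + 1/2·(+158.8) + 1·(-328.0) + U
U = -576.6 − (+354.7) = -931.3 kJ/mol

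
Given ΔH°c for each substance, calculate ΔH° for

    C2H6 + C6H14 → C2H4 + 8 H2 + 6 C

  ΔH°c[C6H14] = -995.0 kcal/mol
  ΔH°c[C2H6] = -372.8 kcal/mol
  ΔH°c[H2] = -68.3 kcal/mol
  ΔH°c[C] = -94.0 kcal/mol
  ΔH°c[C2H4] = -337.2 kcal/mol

Using ΔH = Σ nΔHc°(reactants) − Σ nΔHc°(products):
= [1·(-372.8) + 1·(-995.0)] − [1·(-337.2) + 8·(-68.3) + 6·(-94.0)]
= 79.8 kcal/mol

ΔH° = 79.8 kcal/mol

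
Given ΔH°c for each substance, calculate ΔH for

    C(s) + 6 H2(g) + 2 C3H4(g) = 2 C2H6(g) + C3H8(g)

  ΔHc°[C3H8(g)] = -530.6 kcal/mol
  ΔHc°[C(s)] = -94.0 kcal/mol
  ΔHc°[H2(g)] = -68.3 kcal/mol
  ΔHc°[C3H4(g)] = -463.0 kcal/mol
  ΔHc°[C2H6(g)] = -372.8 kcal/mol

ΔH = -153.6 kcal/mol

With combustion enthalpies, reactants minus products:
= [1·(-94.0) + 6·(-68.3) + 2·(-463.0)] − [2·(-372.8) + 1·(-530.6)]
= -153.6 kcal/mol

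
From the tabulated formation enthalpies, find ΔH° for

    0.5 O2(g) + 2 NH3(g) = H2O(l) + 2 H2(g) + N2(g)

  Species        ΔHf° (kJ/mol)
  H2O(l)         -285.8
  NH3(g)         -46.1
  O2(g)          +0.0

Products: 1·(-285.8) + 2·(+0.0) + 1·(+0.0) = -285.8
Reactants: 1/2·(+0.0) + 2·(-46.1) = -92.2
ΔH° = (-285.8) − (-92.2) = -193.6 kJ/mol

ΔH° = -193.6 kJ/mol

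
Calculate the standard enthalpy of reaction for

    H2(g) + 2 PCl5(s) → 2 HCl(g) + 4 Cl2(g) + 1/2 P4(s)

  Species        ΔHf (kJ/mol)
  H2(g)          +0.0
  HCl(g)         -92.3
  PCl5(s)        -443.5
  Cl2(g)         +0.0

ΔH°rxn = 702.4 kJ/mol

ΔH°rxn = Σ nΔHf°(products) − Σ nΔHf°(reactants).
Products: 2·(-92.3) + 4·(+0.0) + 1/2·(+0.0) = -184.6
Reactants: 1·(+0.0) + 2·(-443.5) = -887.0
ΔH°rxn = (-184.6) − (-887.0) = 702.4 kJ/mol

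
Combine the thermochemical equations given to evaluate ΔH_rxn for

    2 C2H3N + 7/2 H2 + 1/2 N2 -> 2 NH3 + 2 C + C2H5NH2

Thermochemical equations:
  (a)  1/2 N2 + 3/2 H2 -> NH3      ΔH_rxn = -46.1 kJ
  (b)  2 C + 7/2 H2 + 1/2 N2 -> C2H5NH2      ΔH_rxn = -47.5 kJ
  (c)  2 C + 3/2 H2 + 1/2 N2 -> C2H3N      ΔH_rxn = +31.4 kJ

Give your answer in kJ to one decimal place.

ΔH_rxn = -202.5 kJ

(a) × 2 (×2 to match 2 NH3 in the target): (2)·(-46.1) = -92.2 kJ
(b) as written (C2H5NH2 already on the product side): -47.5 kJ
(c) reversed and × 2 (reverse to put C2H3N on the reactant side; ×2 to match 2 C2H3N in the target): (-2)·(+31.4) = -62.8 kJ
By Hess's law, ΔH_rxn = (2)·(-46.1) + (1)·(-47.5) + (-2)·(+31.4) = -202.5 kJ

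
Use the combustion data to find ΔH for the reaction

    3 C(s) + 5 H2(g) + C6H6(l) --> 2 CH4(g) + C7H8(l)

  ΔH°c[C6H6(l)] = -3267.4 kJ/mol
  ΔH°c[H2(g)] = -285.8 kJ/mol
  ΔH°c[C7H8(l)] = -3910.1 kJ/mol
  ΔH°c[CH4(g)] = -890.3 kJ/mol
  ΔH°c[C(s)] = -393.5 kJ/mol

With combustion enthalpies, reactants minus products:
= [3·(-393.5) + 5·(-285.8) + 1·(-3267.4)] − [2·(-890.3) + 1·(-3910.1)]
= -186.2 kJ/mol

ΔH = -186.2 kJ/mol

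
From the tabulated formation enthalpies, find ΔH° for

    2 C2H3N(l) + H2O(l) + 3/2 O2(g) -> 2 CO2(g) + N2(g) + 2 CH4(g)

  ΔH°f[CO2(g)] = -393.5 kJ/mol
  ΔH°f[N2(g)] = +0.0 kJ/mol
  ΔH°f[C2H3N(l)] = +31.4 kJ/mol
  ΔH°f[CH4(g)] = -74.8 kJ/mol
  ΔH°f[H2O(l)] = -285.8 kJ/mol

ΔH° = -713.6 kJ/mol

Products: 2·(-393.5) + 1·(+0.0) + 2·(-74.8) = -936.6
Reactants: 2·(+31.4) + 1·(-285.8) + 3/2·(+0.0) = -223.0
ΔH° = (-936.6) − (-223.0) = -713.6 kJ/mol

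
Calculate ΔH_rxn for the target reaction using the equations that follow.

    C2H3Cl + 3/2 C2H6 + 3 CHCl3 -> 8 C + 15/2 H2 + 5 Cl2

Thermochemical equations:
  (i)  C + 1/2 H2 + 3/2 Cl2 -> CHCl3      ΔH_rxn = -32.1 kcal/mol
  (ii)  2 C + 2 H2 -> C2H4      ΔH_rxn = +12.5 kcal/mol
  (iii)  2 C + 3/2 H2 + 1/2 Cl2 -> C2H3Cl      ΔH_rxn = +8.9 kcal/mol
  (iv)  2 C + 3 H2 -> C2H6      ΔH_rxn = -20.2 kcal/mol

ΔH_rxn = 117.7 kcal/mol

(i) reversed and × 3 (reverse to put CHCl3 on the reactant side; ×3 to match 3 CHCl3 in the target): (-3)·(-32.1) = +96.3 kcal/mol
(ii): not needed (C2H4 appears nowhere else).
(iii) reversed (reverse to put C2H3Cl on the reactant side): -8.9 kcal/mol
(iv) reversed and × 3/2 (reverse to put C2H6 on the reactant side; ×3/2 to match 3/2 C2H6 in the target): (-3/2)·(-20.2) = +30.3 kcal/mol
Combining the equations, ΔH_rxn = (-3)·(-32.1) + (-1)·(+8.9) + (-3/2)·(-20.2) = 117.7 kcal/mol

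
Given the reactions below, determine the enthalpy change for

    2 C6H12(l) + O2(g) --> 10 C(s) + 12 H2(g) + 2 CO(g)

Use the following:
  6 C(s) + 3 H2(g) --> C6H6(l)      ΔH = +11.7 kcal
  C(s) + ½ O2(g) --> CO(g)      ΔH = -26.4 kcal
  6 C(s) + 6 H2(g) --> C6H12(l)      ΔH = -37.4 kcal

equation 1: not needed.
equation 2 × 2: (2)·(-26.4) = -52.8 kcal
equation 3 reversed and × 2: (-2)·(-37.4) = +74.8 kcal
ΔH = (2)·(-26.4) + (-2)·(-37.4) = 22.0 kcal

ΔH = 22.0 kcal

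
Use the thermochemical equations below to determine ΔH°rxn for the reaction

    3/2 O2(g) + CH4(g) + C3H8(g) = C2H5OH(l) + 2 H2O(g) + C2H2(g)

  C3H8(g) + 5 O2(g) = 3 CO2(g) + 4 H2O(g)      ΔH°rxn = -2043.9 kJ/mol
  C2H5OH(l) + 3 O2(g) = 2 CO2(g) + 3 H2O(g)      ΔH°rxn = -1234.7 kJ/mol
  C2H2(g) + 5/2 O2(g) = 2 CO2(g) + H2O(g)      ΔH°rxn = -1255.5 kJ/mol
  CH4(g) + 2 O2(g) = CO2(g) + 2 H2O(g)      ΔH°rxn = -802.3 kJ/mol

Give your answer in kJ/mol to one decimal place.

equation 1 as written: -2043.9 kJ/mol
equation 2 reversed: +1234.7 kJ/mol
equation 3 reversed: +1255.5 kJ/mol
equation 4 as written: -802.3 kJ/mol
ΔH°rxn = (-2043.9) + (+1234.7) + (+1255.5) + (-802.3) = -356.0 kJ/mol

ΔH°rxn = -356.0 kJ/mol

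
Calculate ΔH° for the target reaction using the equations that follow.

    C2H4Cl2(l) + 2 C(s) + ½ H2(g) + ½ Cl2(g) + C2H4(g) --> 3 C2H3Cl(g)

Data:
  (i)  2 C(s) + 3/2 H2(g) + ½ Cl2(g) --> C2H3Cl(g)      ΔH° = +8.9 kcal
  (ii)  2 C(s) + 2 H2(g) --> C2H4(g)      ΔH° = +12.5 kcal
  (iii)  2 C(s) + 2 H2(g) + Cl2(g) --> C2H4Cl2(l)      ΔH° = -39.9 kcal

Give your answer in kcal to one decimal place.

(i) × 3: (3)·(+8.9) = +26.7 kcal
(ii) reversed: -12.5 kcal
(iii) reversed: +39.9 kcal
Since enthalpy is a state function, ΔH° = (3)·(+8.9) + (-1)·(+12.5) + (-1)·(-39.9) = 54.1 kcal

ΔH° = 54.1 kcal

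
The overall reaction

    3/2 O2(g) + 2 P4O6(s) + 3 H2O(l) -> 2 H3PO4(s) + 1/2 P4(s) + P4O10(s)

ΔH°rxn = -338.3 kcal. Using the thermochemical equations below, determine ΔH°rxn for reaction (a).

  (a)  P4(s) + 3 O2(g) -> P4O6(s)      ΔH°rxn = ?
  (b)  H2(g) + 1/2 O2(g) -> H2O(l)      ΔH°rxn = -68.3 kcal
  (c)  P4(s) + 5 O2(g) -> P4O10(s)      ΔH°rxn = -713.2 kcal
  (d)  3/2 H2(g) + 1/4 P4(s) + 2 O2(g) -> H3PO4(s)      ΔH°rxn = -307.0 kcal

ΔH°rxn = -392.0 kcal

(a) reversed and × 2 (reverse to put P4O6(s) on the reactant side; ×2 to match 2 P4O6(s) in the target): contributes −2·x
(b) reversed and × 3 (reverse to put H2O(l) on the reactant side; ×3 to match 3 H2O(l) in the target): (-3)·(-68.3) = +204.9 kcal
(c) as written (P4O10(s) already on the product side): -713.2 kcal
(d) × 2 (scale by 2 for the 2 H3PO4(s)): (2)·(-307.0) = -614.0 kcal
-338.3 = (+204.9) + (-713.2) + (-614.0) − 2·x
x = (-338.3 − (-1122.3)) / (-2) = -392.0 kcal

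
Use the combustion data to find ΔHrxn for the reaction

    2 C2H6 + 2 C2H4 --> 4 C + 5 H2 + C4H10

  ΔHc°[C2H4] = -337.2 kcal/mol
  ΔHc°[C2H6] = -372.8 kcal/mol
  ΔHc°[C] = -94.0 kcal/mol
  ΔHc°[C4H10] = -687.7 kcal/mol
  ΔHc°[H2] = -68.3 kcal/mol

ΔHrxn = -14.8 kcal/mol

Using ΔH = Σ nΔHc°(reactants) − Σ nΔHc°(products):
= [2·(-372.8) + 2·(-337.2)] − [4·(-94.0) + 5·(-68.3) + 1·(-687.7)]
= -14.8 kcal/mol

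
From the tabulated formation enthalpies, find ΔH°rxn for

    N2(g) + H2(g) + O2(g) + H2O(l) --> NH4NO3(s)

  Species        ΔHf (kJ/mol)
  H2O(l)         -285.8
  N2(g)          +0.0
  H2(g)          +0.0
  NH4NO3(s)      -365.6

ΔH°rxn = Σ nΔHf°(products) − Σ nΔHf°(reactants).
Products: 1·(-365.6) = -365.6
Reactants: 1·(+0.0) + 1·(+0.0) + 1·(+0.0) + 1·(-285.8) = -285.8
ΔH°rxn = (-365.6) − (-285.8) = -79.8 kJ/mol

ΔH°rxn = -79.8 kJ/mol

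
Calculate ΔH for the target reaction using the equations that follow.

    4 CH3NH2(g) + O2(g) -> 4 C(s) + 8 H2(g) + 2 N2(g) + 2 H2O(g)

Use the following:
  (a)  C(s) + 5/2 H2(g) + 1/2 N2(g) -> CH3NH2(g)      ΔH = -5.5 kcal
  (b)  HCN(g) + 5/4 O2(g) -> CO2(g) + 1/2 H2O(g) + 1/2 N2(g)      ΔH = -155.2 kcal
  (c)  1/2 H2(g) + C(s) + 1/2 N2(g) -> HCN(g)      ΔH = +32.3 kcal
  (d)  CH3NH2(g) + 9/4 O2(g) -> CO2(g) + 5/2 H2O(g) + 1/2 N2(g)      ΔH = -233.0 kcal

ΔH = -93.6 kcal

(a) reversed and × 3: (-3)·(-5.5) = +16.5 kcal
(b) reversed: +155.2 kcal
(c) reversed: -32.3 kcal
(d) as written: -233.0 kcal
Summing the manipulated equations, ΔH = (-3)·(-5.5) + (-1)·(-155.2) + (-1)·(+32.3) + (1)·(-233.0) = -93.6 kcal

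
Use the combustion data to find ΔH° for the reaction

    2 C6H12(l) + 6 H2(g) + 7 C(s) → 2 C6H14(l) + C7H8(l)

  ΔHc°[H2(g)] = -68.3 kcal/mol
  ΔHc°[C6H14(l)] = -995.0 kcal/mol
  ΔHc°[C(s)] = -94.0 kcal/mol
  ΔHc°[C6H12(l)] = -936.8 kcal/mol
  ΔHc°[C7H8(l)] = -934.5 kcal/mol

ΔH° = -16.9 kcal/mol

With combustion enthalpies, reactants minus products:
= [2·(-936.8) + 6·(-68.3) + 7·(-94.0)] − [2·(-995.0) + 1·(-934.5)]
= -16.9 kcal/mol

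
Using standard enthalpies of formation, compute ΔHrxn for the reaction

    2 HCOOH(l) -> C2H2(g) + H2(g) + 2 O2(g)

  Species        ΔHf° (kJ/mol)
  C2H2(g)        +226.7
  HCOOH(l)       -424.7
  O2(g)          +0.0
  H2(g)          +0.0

ΔHrxn = 1076.1 kJ/mol

ΔH°rxn = Σ nΔHf°(products) − Σ nΔHf°(reactants).
Products: 1·(+226.7) + 1·(+0.0) + 2·(+0.0) = +226.7
Reactants: 2·(-424.7) = -849.4
ΔHrxn = (+226.7) − (-849.4) = 1076.1 kJ/mol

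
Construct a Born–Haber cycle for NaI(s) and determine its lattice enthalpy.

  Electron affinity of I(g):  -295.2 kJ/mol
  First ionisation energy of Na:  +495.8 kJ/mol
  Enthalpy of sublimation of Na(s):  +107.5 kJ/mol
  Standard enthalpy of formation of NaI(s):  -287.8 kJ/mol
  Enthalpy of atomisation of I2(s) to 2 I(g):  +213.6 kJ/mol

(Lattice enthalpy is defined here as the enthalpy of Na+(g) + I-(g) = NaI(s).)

ΔHf° = 1·ΔHsub + 1·(ΣIE) + 1/2·D(I2) + 1·EA + U
-287.8 = 1·(+107.5) + 1·(+495.8) + 1/2·(+213.6) + 1·(-295.2) + U
U = -287.8 − (+414.9) = -702.7 kJ/mol

U = -702.7 kJ/mol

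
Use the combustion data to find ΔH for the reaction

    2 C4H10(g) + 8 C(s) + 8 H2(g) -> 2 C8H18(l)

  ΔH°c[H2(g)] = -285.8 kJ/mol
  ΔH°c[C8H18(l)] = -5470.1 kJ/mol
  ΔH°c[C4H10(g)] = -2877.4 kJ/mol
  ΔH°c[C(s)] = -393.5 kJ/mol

With combustion enthalpies, reactants minus products:
= [2·(-2877.4) + 8·(-393.5) + 8·(-285.8)] − [2·(-5470.1)]
= -249.0 kJ/mol

ΔH = -249.0 kJ/mol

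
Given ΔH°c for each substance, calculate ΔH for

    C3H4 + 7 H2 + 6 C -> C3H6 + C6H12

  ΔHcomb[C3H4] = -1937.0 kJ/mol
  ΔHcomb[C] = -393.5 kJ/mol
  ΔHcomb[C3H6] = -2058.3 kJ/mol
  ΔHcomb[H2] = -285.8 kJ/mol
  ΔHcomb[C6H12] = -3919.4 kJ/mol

Using ΔH = Σ nΔHc°(reactants) − Σ nΔHc°(products):
= [1·(-1937.0) + 7·(-285.8) + 6·(-393.5)] − [1·(-2058.3) + 1·(-3919.4)]
= -320.9 kJ/mol

ΔH = -320.9 kJ/mol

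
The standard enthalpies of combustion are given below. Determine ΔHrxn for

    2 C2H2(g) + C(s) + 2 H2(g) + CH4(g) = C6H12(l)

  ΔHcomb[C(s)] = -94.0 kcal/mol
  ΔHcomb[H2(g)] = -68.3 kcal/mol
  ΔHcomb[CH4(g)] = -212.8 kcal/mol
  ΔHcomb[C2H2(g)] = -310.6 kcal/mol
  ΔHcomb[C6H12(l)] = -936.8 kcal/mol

ΔHrxn = -127.8 kcal/mol

With combustion enthalpies, reactants minus products:
= [2·(-310.6) + 1·(-94.0) + 2·(-68.3) + 1·(-212.8)] − [1·(-936.8)]
= -127.8 kcal/mol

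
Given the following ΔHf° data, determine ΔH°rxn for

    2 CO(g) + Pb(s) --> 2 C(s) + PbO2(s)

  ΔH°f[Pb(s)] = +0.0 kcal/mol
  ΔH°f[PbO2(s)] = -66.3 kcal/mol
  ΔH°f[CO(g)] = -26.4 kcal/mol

ΔH°rxn = -13.5 kcal/mol

Products: 2·(+0.0) + 1·(-66.3) = -66.3
Reactants: 2·(-26.4) + 1·(+0.0) = -52.8
ΔH°rxn = (-66.3) − (-52.8) = -13.5 kcal/mol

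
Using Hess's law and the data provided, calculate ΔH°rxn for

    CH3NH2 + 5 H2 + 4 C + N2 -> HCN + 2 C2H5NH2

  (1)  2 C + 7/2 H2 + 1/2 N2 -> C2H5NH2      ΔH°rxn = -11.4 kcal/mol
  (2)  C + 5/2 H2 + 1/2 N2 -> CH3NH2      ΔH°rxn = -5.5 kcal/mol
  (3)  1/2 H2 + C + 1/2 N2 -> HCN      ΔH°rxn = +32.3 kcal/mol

ΔH°rxn = 15.0 kcal/mol

(1) × 2 (scale by 2 for the 2 C2H5NH2): (2)·(-11.4) = -22.8 kcal/mol
(2) reversed (CH3NH2 must end up as a reactant): +5.5 kcal/mol
(3) as written (HCN already on the product side): +32.3 kcal/mol
Combining the equations, ΔH°rxn = (-22.8) + (+5.5) + (+32.3) = 15.0 kcal/mol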